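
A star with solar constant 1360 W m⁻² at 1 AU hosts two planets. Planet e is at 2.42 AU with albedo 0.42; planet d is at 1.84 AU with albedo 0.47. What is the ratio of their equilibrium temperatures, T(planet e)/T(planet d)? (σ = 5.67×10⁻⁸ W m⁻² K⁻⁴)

T₁/T₂ ≈ 0.892

T_eq = [S₀(1−A)/(4σd²)]^(1/4), so T ∝ (1−A)^(1/4) / √d.
T₁ = [1360×0.58/(4×5.67×10⁻⁸×2.42²)]^(1/4) = 156.11 K.
T₂ = [1360×0.53/(4×5.67×10⁻⁸×1.84²)]^(1/4) = 175.04 K.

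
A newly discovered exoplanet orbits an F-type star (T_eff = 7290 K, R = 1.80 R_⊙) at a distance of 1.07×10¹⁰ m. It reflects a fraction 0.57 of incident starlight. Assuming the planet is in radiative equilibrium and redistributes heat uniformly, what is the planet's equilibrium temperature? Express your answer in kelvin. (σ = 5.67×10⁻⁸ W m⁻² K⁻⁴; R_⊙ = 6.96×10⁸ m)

R_⋆ = 1.80 × 6.96×10⁸ = 1.25×10⁹ m.
L = 4πR_⋆²σT_⋆⁴ = 4π(1.25×10⁹)² × 5.67×10⁻⁸ × (7290)⁴ = 3.16×10²⁷ W.
S = L/(4πd²) = 2.20×10⁶ W m⁻².
Energy balance: absorbed = emitted ⇒ πR²·S(1−A) = 4πR²·σT_eq⁴, so T_eq⁴ = S(1−A)/(4σ).
T_eq = [2.20×10⁶ × 0.43 / (4 × 5.67×10⁻⁸)]^(1/4) = (4.16×10¹²)^(1/4) = 1430 K.

T_eq ≈ 1430 K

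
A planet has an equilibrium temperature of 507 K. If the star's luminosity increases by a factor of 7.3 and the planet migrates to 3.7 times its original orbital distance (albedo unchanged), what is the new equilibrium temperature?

T_eq ≈ 433 K

T_eq ∝ L^(1/4) · d^(−1/2).
T′ = 507 × 7.3^(1/4) / 3.7^(1/2) = 433 K.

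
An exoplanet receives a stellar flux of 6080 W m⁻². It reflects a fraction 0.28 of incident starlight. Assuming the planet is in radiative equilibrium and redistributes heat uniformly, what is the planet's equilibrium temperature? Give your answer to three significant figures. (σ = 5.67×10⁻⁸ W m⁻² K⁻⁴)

T_eq ≈ 373 K

Energy balance: absorbed = emitted ⇒ πR²·S(1−A) = 4πR²·σT_eq⁴, so T_eq⁴ = S(1−A)/(4σ).
T_eq = [6080 × 0.72 / (4 × 5.67×10⁻⁸)]^(1/4) = (1.93×10¹⁰)^(1/4) = 373 K.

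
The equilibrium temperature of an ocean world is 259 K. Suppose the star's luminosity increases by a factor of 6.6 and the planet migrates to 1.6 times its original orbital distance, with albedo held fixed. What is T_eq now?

T_eq ∝ L^(1/4) · d^(−1/2).
T′ = 259 × 6.6^(1/4) / 1.6^(1/2) = 328 K.

T_eq ≈ 328 K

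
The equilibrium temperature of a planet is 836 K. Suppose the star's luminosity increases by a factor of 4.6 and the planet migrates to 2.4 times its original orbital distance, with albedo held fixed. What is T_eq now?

T_eq ≈ 790 K

T_eq ∝ L^(1/4) · d^(−1/2).
T′ = 836 × 4.6^(1/4) / 2.4^(1/2) = 790 K.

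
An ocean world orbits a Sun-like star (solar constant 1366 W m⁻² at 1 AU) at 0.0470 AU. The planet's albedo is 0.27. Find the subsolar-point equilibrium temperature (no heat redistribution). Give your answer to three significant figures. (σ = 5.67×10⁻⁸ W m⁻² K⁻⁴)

Flux at 0.0470 AU: S = 1366/0.0470² = 6.18×10⁵ W m⁻².
At the subsolar point the surface absorbs S(1−A) and emits σT⁴ per unit area — no factor of 4, since only the local patch is in balance.
T = [6.18×10⁵ × 0.73 / 5.67×10⁻⁸]^(1/4) = (7.96×10¹²)^(1/4) = 1680 K.

T_ss ≈ 1680 K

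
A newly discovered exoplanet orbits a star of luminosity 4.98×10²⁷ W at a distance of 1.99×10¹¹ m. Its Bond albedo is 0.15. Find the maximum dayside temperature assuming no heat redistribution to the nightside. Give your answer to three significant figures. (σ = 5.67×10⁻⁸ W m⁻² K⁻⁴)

T_ss ≈ 622 K

Flux: S = L/(4πd²) = 4.98×10²⁷/(4π×(1.99×10¹¹)²) = 1.00×10⁴ W m⁻².
With no redistribution each surface element balances locally: S(1−A) = σT⁴.
T = [1.00×10⁴ × 0.85 / 5.67×10⁻⁸]^(1/4) = (1.50×10¹¹)^(1/4) = 622 K.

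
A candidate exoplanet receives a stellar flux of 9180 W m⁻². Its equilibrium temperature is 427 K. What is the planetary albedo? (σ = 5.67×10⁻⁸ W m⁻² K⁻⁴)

From T_eq⁴ = S(1−A)/(4σ): 1−A = 4σT_eq⁴/S.
1−A = 4 × 5.67×10⁻⁸ × (427)⁴ / 9180 = 0.821.

A ≈ 0.18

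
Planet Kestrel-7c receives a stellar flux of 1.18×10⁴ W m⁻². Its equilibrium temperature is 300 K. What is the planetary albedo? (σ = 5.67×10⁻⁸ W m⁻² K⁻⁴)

From T_eq⁴ = S(1−A)/(4σ): 1−A = 4σT_eq⁴/S.
1−A = 4 × 5.67×10⁻⁸ × (300)⁴ / 1.18×10⁴ = 0.156.

A ≈ 0.84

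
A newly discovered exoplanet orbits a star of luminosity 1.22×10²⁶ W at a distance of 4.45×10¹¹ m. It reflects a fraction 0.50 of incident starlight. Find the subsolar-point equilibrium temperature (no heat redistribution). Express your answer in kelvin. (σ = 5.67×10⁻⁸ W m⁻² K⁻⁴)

Flux: S = L/(4πd²) = 1.22×10²⁶/(4π×(4.45×10¹¹)²) = 49.0 W m⁻².
At the subsolar point the surface absorbs S(1−A) and emits σT⁴ per unit area — no factor of 4, since only the local patch is in balance.
T = [49.0 × 0.50 / 5.67×10⁻⁸]^(1/4) = (4.32×10⁸)^(1/4) = 144 K.

T_ss ≈ 144 K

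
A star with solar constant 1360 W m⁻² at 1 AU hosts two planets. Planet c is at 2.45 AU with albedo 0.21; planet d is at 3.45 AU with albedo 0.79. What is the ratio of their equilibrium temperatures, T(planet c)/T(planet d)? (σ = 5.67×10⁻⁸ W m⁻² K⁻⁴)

T_eq = [S₀(1−A)/(4σd²)]^(1/4), so T ∝ (1−A)^(1/4) / √d.
T₁ = [1360×0.79/(4×5.67×10⁻⁸×2.45²)]^(1/4) = 167.61 K.
T₂ = [1360×0.21/(4×5.67×10⁻⁸×3.45²)]^(1/4) = 101.42 K.

T₁/T₂ ≈ 1.653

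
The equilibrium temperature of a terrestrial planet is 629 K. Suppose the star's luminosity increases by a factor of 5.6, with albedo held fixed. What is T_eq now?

T_eq ∝ L^(1/4) · d^(−1/2).
T′ = 629 × 5.6^(1/4) = 968 K.

T_eq ≈ 968 K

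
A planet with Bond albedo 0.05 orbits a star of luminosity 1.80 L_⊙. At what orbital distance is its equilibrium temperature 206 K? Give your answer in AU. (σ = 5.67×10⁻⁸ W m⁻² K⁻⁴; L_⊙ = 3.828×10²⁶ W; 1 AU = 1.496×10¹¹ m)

L = 1.80 × 3.828×10²⁶ = 6.89×10²⁶ W.
From T_eq⁴ = L(1−A)/(16πσd²): d = √[L(1−A)/(16πσT_eq⁴)].
d = √[6.89×10²⁶ × 0.95 / (16π × 5.67×10⁻⁸ × (206)⁴)] = 3.57×10¹¹ m = 2.39 AU.

d ≈ 2.39 AU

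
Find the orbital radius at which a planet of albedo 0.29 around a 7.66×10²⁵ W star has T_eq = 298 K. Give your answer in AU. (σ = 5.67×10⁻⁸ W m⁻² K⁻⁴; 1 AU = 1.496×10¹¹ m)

From T_eq⁴ = L(1−A)/(16πσd²): d = √[L(1−A)/(16πσT_eq⁴)].
d = √[7.66×10²⁵ × 0.71 / (16π × 5.67×10⁻⁸ × (298)⁴)] = 4.92×10¹⁰ m = 0.329 AU.

d ≈ 0.329 AU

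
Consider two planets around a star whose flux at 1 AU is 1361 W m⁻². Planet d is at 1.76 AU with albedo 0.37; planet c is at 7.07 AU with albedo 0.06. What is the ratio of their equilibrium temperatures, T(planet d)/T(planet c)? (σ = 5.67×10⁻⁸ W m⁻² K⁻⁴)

T₁/T₂ ≈ 1.813

T_eq = [S₀(1−A)/(4σd²)]^(1/4), so T ∝ (1−A)^(1/4) / √d.
T₁ = [1361×0.63/(4×5.67×10⁻⁸×1.76²)]^(1/4) = 186.91 K.
T₂ = [1361×0.94/(4×5.67×10⁻⁸×7.07²)]^(1/4) = 103.07 K.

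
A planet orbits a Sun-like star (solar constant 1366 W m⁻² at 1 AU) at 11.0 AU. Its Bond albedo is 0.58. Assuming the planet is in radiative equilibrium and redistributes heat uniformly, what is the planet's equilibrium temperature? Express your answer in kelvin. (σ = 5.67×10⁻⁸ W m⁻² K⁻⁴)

T_eq ≈ 67.6 K

Flux at 11.0 AU: S = 1366/11.0² = 11.3 W m⁻².
Energy balance: absorbed = emitted ⇒ πR²·S(1−A) = 4πR²·σT_eq⁴, so T_eq⁴ = S(1−A)/(4σ).
T_eq = [11.3 × 0.42 / (4 × 5.67×10⁻⁸)]^(1/4) = (2.09×10⁷)^(1/4) = 67.6 K.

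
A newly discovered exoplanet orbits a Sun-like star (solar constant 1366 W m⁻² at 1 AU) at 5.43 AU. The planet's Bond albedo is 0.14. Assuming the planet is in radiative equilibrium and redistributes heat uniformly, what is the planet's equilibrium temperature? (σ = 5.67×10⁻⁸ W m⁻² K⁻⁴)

T_eq ≈ 115 K

Flux at 5.43 AU: S = 1366/5.43² = 46.3 W m⁻².
Energy balance: absorbed = emitted ⇒ πR²·S(1−A) = 4πR²·σT_eq⁴, so T_eq⁴ = S(1−A)/(4σ).
T_eq = [46.3 × 0.86 / (4 × 5.67×10⁻⁸)]^(1/4) = (1.76×10⁸)^(1/4) = 115 K.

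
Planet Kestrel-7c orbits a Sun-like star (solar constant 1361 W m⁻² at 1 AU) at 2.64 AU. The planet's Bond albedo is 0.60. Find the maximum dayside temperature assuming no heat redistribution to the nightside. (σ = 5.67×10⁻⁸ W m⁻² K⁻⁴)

Flux at 2.64 AU: S = 1361/2.64² = 195 W m⁻².
With no redistribution each surface element balances locally: S(1−A) = σT⁴.
T = [195 × 0.40 / 5.67×10⁻⁸]^(1/4) = (1.38×10⁹)^(1/4) = 193 K.

T_ss ≈ 193 K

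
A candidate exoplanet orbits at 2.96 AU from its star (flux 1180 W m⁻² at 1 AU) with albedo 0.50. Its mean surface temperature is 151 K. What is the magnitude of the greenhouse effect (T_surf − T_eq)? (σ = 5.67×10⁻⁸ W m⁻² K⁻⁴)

S = 1180/2.96² = 134.7 W m⁻².
T_eq = [S(1−A)/(4σ)]^(1/4) = [134.7×0.50/(4×5.67×10⁻⁸)]^(1/4) = 131.3 K.
ΔT = T_surf − T_eq = 151 − 131.3.

ΔT ≈ 19.7 K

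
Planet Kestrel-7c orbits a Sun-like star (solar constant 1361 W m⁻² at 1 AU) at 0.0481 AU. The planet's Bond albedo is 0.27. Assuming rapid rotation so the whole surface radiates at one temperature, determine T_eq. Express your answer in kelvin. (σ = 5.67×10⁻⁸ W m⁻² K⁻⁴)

T_eq ≈ 1170 K

Flux at 0.0481 AU: S = 1361/0.0481² = 5.88×10⁵ W m⁻².
Energy balance: absorbed = emitted ⇒ πR²·S(1−A) = 4πR²·σT_eq⁴, so T_eq⁴ = S(1−A)/(4σ).
T_eq = [5.88×10⁵ × 0.73 / (4 × 5.67×10⁻⁸)]^(1/4) = (1.89×10¹²)^(1/4) = 1170 K.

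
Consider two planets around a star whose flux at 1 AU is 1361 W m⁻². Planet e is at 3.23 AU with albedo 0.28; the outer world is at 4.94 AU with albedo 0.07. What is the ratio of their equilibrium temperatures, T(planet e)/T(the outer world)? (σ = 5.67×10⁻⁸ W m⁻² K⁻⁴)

T₁/T₂ ≈ 1.160

T_eq = [S₀(1−A)/(4σd²)]^(1/4), so T ∝ (1−A)^(1/4) / √d.
T₁ = [1361×0.72/(4×5.67×10⁻⁸×3.23²)]^(1/4) = 142.65 K.
T₂ = [1361×0.93/(4×5.67×10⁻⁸×4.94²)]^(1/4) = 122.97 K.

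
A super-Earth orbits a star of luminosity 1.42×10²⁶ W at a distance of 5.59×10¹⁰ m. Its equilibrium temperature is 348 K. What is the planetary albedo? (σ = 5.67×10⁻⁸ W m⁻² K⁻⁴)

Flux: S = L/(4πd²) = 1.42×10²⁶/(4π×(5.59×10¹⁰)²) = 3620 W m⁻².
From T_eq⁴ = S(1−A)/(4σ): 1−A = 4σT_eq⁴/S.
1−A = 4 × 5.67×10⁻⁸ × (348)⁴ / 3620 = 0.920.

A ≈ 0.08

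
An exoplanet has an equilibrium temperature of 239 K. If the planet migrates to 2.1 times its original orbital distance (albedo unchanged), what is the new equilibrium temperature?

T_eq ∝ L^(1/4) · d^(−1/2).
T′ = 239 / 2.1^(1/2) = 165 K.

T_eq ≈ 165 K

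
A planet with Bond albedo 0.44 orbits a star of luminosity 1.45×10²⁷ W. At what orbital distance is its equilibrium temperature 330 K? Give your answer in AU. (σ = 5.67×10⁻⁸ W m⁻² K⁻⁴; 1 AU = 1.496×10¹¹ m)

d ≈ 1.04 AU

From T_eq⁴ = L(1−A)/(16πσd²): d = √[L(1−A)/(16πσT_eq⁴)].
d = √[1.45×10²⁷ × 0.56 / (16π × 5.67×10⁻⁸ × (330)⁴)] = 1.55×10¹¹ m = 1.04 AU.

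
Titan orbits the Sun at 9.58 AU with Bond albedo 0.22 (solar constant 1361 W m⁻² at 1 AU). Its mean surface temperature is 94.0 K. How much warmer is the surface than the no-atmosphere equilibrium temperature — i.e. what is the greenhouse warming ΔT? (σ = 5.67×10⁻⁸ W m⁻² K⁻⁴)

ΔT ≈ 9.5 K

S = 1361/9.58² = 14.83 W m⁻².
T_eq = [S(1−A)/(4σ)]^(1/4) = [14.83×0.78/(4×5.67×10⁻⁸)]^(1/4) = 84.5 K.
ΔT = T_surf − T_eq = 94 − 84.5.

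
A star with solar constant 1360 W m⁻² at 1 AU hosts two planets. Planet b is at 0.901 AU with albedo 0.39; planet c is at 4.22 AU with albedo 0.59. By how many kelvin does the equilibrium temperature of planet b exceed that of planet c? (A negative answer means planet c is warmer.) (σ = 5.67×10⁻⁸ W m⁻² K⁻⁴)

ΔT ≈ 150.7 K

T_eq = [S₀(1−A)/(4σd²)]^(1/4), so T ∝ (1−A)^(1/4) / √d.
T₁ = [1360×0.61/(4×5.67×10⁻⁸×0.901²)]^(1/4) = 259.09 K.
T₂ = [1360×0.41/(4×5.67×10⁻⁸×4.22²)]^(1/4) = 108.40 K.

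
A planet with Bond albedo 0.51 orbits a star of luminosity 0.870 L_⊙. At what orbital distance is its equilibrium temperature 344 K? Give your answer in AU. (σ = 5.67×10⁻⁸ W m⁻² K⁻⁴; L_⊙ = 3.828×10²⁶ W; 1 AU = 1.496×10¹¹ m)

L = 0.870 × 3.828×10²⁶ = 3.33×10²⁶ W.
From T_eq⁴ = L(1−A)/(16πσd²): d = √[L(1−A)/(16πσT_eq⁴)].
d = √[3.33×10²⁶ × 0.49 / (16π × 5.67×10⁻⁸ × (344)⁴)] = 6.39×10¹⁰ m = 0.427 AU.

d ≈ 0.427 AU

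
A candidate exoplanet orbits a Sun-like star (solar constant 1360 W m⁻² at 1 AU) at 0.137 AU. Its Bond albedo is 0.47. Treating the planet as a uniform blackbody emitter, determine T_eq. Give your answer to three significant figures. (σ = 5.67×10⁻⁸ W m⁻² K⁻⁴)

T_eq ≈ 641 K

Flux at 0.137 AU: S = 1360/0.137² = 7.25×10⁴ W m⁻².
Energy balance: absorbed = emitted ⇒ πR²·S(1−A) = 4πR²·σT_eq⁴, so T_eq⁴ = S(1−A)/(4σ).
T_eq = [7.25×10⁴ × 0.53 / (4 × 5.67×10⁻⁸)]^(1/4) = (1.69×10¹¹)^(1/4) = 641 K.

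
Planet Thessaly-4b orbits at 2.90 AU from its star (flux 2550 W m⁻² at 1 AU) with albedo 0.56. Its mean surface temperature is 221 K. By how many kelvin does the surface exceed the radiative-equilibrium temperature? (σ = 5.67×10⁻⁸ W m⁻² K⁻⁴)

ΔT ≈ 65.3 K

S = 2550/2.90² = 303.2 W m⁻².
T_eq = [S(1−A)/(4σ)]^(1/4) = [303.2×0.44/(4×5.67×10⁻⁸)]^(1/4) = 155.7 K.
ΔT = T_surf − T_eq = 221 − 155.7.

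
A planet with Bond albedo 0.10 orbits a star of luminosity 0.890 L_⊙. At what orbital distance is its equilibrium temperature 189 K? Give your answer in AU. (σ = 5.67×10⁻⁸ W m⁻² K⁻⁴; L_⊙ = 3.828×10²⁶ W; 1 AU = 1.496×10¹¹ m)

L = 0.890 × 3.828×10²⁶ = 3.41×10²⁶ W.
From T_eq⁴ = L(1−A)/(16πσd²): d = √[L(1−A)/(16πσT_eq⁴)].
d = √[3.41×10²⁶ × 0.90 / (16π × 5.67×10⁻⁸ × (189)⁴)] = 2.90×10¹¹ m = 1.94 AU.

d ≈ 1.94 AU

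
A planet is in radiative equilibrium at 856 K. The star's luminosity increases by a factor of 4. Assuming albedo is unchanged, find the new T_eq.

T_eq ∝ L^(1/4) · d^(−1/2).
T′ = 856 × 4^(1/4) = 1210 K.

T_eq ≈ 1210 K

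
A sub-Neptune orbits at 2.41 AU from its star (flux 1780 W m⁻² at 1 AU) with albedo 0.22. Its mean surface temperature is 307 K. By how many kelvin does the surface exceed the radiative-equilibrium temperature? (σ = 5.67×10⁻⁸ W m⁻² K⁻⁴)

ΔT ≈ 126.8 K

S = 1780/2.41² = 306.5 W m⁻².
T_eq = [S(1−A)/(4σ)]^(1/4) = [306.5×0.78/(4×5.67×10⁻⁸)]^(1/4) = 180.2 K.
ΔT = T_surf − T_eq = 307 − 180.2.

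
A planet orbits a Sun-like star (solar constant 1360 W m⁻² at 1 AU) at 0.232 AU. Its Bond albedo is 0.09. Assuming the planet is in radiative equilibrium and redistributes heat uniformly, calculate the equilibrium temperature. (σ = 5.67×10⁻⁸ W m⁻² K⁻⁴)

Flux at 0.232 AU: S = 1360/0.232² = 2.53×10⁴ W m⁻².
Energy balance: absorbed = emitted ⇒ πR²·S(1−A) = 4πR²·σT_eq⁴, so T_eq⁴ = S(1−A)/(4σ).
T_eq = [2.53×10⁴ × 0.91 / (4 × 5.67×10⁻⁸)]^(1/4) = (1.01×10¹¹)^(1/4) = 564 K.

T_eq ≈ 564 K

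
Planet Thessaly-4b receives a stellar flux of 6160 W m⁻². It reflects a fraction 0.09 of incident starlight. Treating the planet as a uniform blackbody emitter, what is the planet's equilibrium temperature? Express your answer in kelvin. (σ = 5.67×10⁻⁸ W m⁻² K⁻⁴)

Energy balance: absorbed = emitted ⇒ πR²·S(1−A) = 4πR²·σT_eq⁴, so T_eq⁴ = S(1−A)/(4σ).
T_eq = [6160 × 0.91 / (4 × 5.67×10⁻⁸)]^(1/4) = (2.47×10¹⁰)^(1/4) = 397 K.

T_eq ≈ 397 K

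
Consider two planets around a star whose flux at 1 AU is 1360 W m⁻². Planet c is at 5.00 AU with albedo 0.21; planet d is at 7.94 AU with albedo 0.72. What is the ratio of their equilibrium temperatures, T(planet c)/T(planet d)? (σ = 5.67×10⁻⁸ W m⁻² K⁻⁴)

T₁/T₂ ≈ 1.633

T_eq = [S₀(1−A)/(4σd²)]^(1/4), so T ∝ (1−A)^(1/4) / √d.
T₁ = [1360×0.79/(4×5.67×10⁻⁸×5.00²)]^(1/4) = 117.33 K.
T₂ = [1360×0.28/(4×5.67×10⁻⁸×7.94²)]^(1/4) = 71.84 K.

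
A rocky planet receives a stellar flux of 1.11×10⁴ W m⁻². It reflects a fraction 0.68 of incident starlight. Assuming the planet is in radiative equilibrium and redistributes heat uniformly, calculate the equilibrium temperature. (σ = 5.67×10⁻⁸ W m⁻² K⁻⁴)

Energy balance: absorbed = emitted ⇒ πR²·S(1−A) = 4πR²·σT_eq⁴, so T_eq⁴ = S(1−A)/(4σ).
T_eq = [1.11×10⁴ × 0.32 / (4 × 5.67×10⁻⁸)]^(1/4) = (1.57×10¹⁰)^(1/4) = 354 K.

T_eq ≈ 354 K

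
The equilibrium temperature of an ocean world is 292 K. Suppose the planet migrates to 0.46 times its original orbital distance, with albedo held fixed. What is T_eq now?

T_eq ≈ 431 K

T_eq ∝ L^(1/4) · d^(−1/2).
T′ = 292 / 0.46^(1/2) = 431 K.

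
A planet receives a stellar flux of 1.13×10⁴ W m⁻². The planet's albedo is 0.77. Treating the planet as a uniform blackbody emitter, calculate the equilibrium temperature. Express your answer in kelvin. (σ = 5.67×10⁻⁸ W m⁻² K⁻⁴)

T_eq ≈ 327 K

Energy balance: absorbed = emitted ⇒ πR²·S(1−A) = 4πR²·σT_eq⁴, so T_eq⁴ = S(1−A)/(4σ).
T_eq = [1.13×10⁴ × 0.23 / (4 × 5.67×10⁻⁸)]^(1/4) = (1.15×10¹⁰)^(1/4) = 327 K.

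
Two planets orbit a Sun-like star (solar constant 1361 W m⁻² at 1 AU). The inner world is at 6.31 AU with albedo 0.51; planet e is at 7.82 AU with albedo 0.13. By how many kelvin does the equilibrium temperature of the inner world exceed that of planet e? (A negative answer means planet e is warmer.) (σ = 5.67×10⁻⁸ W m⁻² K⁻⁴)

ΔT ≈ -3.4 K

T_eq = [S₀(1−A)/(4σd²)]^(1/4), so T ∝ (1−A)^(1/4) / √d.
T₁ = [1361×0.49/(4×5.67×10⁻⁸×6.31²)]^(1/4) = 92.70 K.
T₂ = [1361×0.87/(4×5.67×10⁻⁸×7.82²)]^(1/4) = 96.12 K.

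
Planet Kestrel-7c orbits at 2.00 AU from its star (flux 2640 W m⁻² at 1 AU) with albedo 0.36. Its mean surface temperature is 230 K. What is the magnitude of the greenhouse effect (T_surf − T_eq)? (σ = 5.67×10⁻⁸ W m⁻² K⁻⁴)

S = 2640/2.00² = 660.0 W m⁻².
T_eq = [S(1−A)/(4σ)]^(1/4) = [660.0×0.64/(4×5.67×10⁻⁸)]^(1/4) = 207.7 K.
ΔT = T_surf − T_eq = 230 − 207.7.

ΔT ≈ 22.3 K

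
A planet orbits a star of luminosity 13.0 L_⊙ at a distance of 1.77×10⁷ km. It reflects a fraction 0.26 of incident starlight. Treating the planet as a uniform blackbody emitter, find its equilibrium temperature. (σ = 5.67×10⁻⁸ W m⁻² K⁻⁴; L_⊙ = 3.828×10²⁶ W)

d = 1.77×10⁷ km = 1.77×10¹⁰ m.
L = 13.0 × 3.828×10²⁶ = 4.98×10²⁷ W.
Flux: S = L/(4πd²) = 4.98×10²⁷/(4π×(1.77×10¹⁰)²) = 1.26×10⁶ W m⁻².
Energy balance: absorbed = emitted ⇒ πR²·S(1−A) = 4πR²·σT_eq⁴, so T_eq⁴ = S(1−A)/(4σ).
T_eq = [1.26×10⁶ × 0.74 / (4 × 5.67×10⁻⁸)]^(1/4) = (4.12×10¹²)^(1/4) = 1430 K.

T_eq ≈ 1430 K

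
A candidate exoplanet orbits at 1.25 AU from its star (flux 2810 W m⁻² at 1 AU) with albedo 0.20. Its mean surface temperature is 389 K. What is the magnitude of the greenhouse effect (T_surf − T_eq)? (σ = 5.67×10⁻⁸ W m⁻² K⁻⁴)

ΔT ≈ 106.8 K

S = 2810/1.25² = 1798 W m⁻².
T_eq = [S(1−A)/(4σ)]^(1/4) = [1798×0.80/(4×5.67×10⁻⁸)]^(1/4) = 282.2 K.
ΔT = T_surf − T_eq = 389 − 282.2.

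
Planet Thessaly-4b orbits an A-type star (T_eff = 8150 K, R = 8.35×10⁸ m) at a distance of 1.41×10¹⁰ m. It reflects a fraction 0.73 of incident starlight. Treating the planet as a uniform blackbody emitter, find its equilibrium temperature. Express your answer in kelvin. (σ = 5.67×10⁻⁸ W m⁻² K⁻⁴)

T_eq ≈ 1010 K

L = 4πR_⋆²σT_⋆⁴ = 4π(8.35×10⁸)² × 5.67×10⁻⁸ × (8150)⁴ = 2.19×10²⁷ W.
S = L/(4πd²) = 8.77×10⁵ W m⁻².
Energy balance: absorbed = emitted ⇒ πR²·S(1−A) = 4πR²·σT_eq⁴, so T_eq⁴ = S(1−A)/(4σ).
T_eq = [8.77×10⁵ × 0.27 / (4 × 5.67×10⁻⁸)]^(1/4) = (1.04×10¹²)^(1/4) = 1010 K.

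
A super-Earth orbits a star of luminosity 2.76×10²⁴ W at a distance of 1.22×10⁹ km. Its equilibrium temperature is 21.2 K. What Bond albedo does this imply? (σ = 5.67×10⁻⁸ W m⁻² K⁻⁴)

A ≈ 0.69

d = 1.22×10⁹ km = 1.22×10¹² m.
Flux: S = L/(4πd²) = 2.76×10²⁴/(4π×(1.22×10¹²)²) = 0.148 W m⁻².
From T_eq⁴ = S(1−A)/(4σ): 1−A = 4σT_eq⁴/S.
1−A = 4 × 5.67×10⁻⁸ × (21.2)⁴ / 0.148 = 0.310.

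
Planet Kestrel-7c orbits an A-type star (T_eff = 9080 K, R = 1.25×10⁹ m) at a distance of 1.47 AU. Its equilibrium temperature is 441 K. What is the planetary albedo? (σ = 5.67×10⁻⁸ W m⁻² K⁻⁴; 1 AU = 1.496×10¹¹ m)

d = 1.47 AU = 2.20×10¹¹ m.
L = 4πR_⋆²σT_⋆⁴ = 4π(1.25×10⁹)² × 5.67×10⁻⁸ × (9080)⁴ = 7.57×10²⁷ W.
S = L/(4πd²) = 1.25×10⁴ W m⁻².
From T_eq⁴ = S(1−A)/(4σ): 1−A = 4σT_eq⁴/S.
1−A = 4 × 5.67×10⁻⁸ × (441)⁴ / 1.25×10⁴ = 0.689.

A ≈ 0.31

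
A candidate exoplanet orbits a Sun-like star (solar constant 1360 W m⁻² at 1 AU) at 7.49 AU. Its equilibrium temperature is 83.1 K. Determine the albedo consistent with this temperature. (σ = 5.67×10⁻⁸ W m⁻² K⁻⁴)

A ≈ 0.55

Flux at 7.49 AU: S = 1360/7.49² = 24.2 W m⁻².
From T_eq⁴ = S(1−A)/(4σ): 1−A = 4σT_eq⁴/S.
1−A = 4 × 5.67×10⁻⁸ × (83.1)⁴ / 24.2 = 0.446.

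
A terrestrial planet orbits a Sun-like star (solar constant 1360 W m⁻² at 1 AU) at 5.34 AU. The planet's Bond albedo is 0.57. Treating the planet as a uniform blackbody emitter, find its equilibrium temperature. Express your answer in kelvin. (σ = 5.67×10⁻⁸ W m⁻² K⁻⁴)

Flux at 5.34 AU: S = 1360/5.34² = 47.7 W m⁻².
Energy balance: absorbed = emitted ⇒ πR²·S(1−A) = 4πR²·σT_eq⁴, so T_eq⁴ = S(1−A)/(4σ).
T_eq = [47.7 × 0.43 / (4 × 5.67×10⁻⁸)]^(1/4) = (9.04×10⁷)^(1/4) = 97.5 K.

T_eq ≈ 97.5 K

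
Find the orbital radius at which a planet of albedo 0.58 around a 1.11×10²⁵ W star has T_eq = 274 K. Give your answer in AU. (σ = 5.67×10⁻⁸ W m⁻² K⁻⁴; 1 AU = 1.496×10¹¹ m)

From T_eq⁴ = L(1−A)/(16πσd²): d = √[L(1−A)/(16πσT_eq⁴)].
d = √[1.11×10²⁵ × 0.42 / (16π × 5.67×10⁻⁸ × (274)⁴)] = 1.70×10¹⁰ m = 0.114 AU.

d ≈ 0.114 AU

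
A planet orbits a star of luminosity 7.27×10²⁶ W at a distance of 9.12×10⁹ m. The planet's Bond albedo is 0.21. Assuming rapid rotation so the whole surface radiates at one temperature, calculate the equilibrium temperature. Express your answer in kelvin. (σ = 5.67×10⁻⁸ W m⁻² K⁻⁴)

Flux: S = L/(4πd²) = 7.27×10²⁶/(4π×(9.12×10⁹)²) = 6.96×10⁵ W m⁻².
Energy balance: absorbed = emitted ⇒ πR²·S(1−A) = 4πR²·σT_eq⁴, so T_eq⁴ = S(1−A)/(4σ).
T_eq = [6.96×10⁵ × 0.79 / (4 × 5.67×10⁻⁸)]^(1/4) = (2.42×10¹²)^(1/4) = 1250 K.

T_eq ≈ 1250 K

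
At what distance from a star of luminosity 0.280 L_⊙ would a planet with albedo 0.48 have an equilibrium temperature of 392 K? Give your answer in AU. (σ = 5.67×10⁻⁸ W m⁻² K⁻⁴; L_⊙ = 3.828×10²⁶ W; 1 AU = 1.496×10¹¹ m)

L = 0.280 × 3.828×10²⁶ = 1.07×10²⁶ W.
From T_eq⁴ = L(1−A)/(16πσd²): d = √[L(1−A)/(16πσT_eq⁴)].
d = √[1.07×10²⁶ × 0.52 / (16π × 5.67×10⁻⁸ × (392)⁴)] = 2.88×10¹⁰ m = 0.192 AU.

d ≈ 0.192 AU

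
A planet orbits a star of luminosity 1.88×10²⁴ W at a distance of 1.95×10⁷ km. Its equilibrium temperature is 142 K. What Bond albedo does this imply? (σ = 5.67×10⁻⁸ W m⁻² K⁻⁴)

A ≈ 0.77

d = 1.95×10⁷ km = 1.95×10¹⁰ m.
Flux: S = L/(4πd²) = 1.88×10²⁴/(4π×(1.95×10¹⁰)²) = 393 W m⁻².
From T_eq⁴ = S(1−A)/(4σ): 1−A = 4σT_eq⁴/S.
1−A = 4 × 5.67×10⁻⁸ × (142)⁴ / 393 = 0.234.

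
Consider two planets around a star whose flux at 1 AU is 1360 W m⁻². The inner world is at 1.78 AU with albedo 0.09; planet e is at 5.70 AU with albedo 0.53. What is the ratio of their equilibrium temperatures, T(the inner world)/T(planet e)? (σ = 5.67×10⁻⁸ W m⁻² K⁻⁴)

T₁/T₂ ≈ 2.111

T_eq = [S₀(1−A)/(4σd²)]^(1/4), so T ∝ (1−A)^(1/4) / √d.
T₁ = [1360×0.91/(4×5.67×10⁻⁸×1.78²)]^(1/4) = 203.72 K.
T₂ = [1360×0.47/(4×5.67×10⁻⁸×5.70²)]^(1/4) = 96.51 K.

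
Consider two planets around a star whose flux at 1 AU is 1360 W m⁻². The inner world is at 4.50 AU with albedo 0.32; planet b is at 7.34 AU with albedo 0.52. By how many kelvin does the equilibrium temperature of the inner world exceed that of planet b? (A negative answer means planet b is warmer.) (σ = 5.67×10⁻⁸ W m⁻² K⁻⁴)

ΔT ≈ 33.6 K

T_eq = [S₀(1−A)/(4σd²)]^(1/4), so T ∝ (1−A)^(1/4) / √d.
T₁ = [1360×0.68/(4×5.67×10⁻⁸×4.50²)]^(1/4) = 119.12 K.
T₂ = [1360×0.48/(4×5.67×10⁻⁸×7.34²)]^(1/4) = 85.49 K.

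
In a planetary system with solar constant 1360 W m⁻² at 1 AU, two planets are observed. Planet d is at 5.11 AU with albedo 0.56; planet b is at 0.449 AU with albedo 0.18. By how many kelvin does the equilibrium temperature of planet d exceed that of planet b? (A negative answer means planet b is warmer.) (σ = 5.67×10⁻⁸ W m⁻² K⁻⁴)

T_eq = [S₀(1−A)/(4σd²)]^(1/4), so T ∝ (1−A)^(1/4) / √d.
T₁ = [1360×0.44/(4×5.67×10⁻⁸×5.11²)]^(1/4) = 100.26 K.
T₂ = [1360×0.82/(4×5.67×10⁻⁸×0.449²)]^(1/4) = 395.19 K.

ΔT ≈ -294.9 K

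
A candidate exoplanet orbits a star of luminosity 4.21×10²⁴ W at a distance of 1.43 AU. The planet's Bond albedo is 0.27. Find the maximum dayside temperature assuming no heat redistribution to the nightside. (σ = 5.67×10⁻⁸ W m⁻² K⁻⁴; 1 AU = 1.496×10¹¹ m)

T_ss ≈ 98.5 K

d = 1.43 AU = 2.14×10¹¹ m.
Flux: S = L/(4πd²) = 4.21×10²⁴/(4π×(2.14×10¹¹)²) = 7.32 W m⁻².
With no redistribution each surface element balances locally: S(1−A) = σT⁴.
T = [7.32 × 0.73 / 5.67×10⁻⁸]^(1/4) = (9.42×10⁷)^(1/4) = 98.5 K.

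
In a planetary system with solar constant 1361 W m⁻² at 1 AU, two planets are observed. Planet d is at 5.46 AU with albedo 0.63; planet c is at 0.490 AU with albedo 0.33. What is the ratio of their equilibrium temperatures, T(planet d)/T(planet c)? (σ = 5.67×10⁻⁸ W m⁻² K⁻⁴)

T₁/T₂ ≈ 0.258

T_eq = [S₀(1−A)/(4σd²)]^(1/4), so T ∝ (1−A)^(1/4) / √d.
T₁ = [1361×0.37/(4×5.67×10⁻⁸×5.46²)]^(1/4) = 92.90 K.
T₂ = [1361×0.67/(4×5.67×10⁻⁸×0.490²)]^(1/4) = 359.73 K.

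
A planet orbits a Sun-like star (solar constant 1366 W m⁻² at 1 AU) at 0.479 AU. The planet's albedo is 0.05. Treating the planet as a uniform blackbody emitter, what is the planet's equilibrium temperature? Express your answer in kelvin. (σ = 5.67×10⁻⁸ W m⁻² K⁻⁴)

T_eq ≈ 397 K

Flux at 0.479 AU: S = 1366/0.479² = 5950 W m⁻².
Energy balance: absorbed = emitted ⇒ πR²·S(1−A) = 4πR²·σT_eq⁴, so T_eq⁴ = S(1−A)/(4σ).
T_eq = [5950 × 0.95 / (4 × 5.67×10⁻⁸)]^(1/4) = (2.49×10¹⁰)^(1/4) = 397 K.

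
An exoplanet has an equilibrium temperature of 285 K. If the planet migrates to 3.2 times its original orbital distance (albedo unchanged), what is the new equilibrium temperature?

T_eq ≈ 159 K

T_eq ∝ L^(1/4) · d^(−1/2).
T′ = 285 / 3.2^(1/2) = 159 K.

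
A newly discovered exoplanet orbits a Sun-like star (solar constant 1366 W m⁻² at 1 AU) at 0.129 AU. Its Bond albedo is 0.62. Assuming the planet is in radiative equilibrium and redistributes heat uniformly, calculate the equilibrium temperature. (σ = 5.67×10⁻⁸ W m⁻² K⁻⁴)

T_eq ≈ 609 K

Flux at 0.129 AU: S = 1366/0.129² = 8.21×10⁴ W m⁻².
Energy balance: absorbed = emitted ⇒ πR²·S(1−A) = 4πR²·σT_eq⁴, so T_eq⁴ = S(1−A)/(4σ).
T_eq = [8.21×10⁴ × 0.38 / (4 × 5.67×10⁻⁸)]^(1/4) = (1.38×10¹¹)^(1/4) = 609 K.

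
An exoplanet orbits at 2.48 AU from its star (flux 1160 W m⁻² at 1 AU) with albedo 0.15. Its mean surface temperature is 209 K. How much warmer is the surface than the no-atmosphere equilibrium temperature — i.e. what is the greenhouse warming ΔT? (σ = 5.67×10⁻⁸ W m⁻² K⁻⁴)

S = 1160/2.48² = 188.6 W m⁻².
T_eq = [S(1−A)/(4σ)]^(1/4) = [188.6×0.85/(4×5.67×10⁻⁸)]^(1/4) = 163.1 K.
ΔT = T_surf − T_eq = 209 − 163.1.

ΔT ≈ 45.9 K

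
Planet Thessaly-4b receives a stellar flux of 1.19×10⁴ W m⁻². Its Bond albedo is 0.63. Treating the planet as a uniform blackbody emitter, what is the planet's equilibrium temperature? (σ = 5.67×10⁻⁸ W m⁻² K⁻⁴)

Energy balance: absorbed = emitted ⇒ πR²·S(1−A) = 4πR²·σT_eq⁴, so T_eq⁴ = S(1−A)/(4σ).
T_eq = [1.19×10⁴ × 0.37 / (4 × 5.67×10⁻⁸)]^(1/4) = (1.94×10¹⁰)^(1/4) = 373 K.

T_eq ≈ 373 K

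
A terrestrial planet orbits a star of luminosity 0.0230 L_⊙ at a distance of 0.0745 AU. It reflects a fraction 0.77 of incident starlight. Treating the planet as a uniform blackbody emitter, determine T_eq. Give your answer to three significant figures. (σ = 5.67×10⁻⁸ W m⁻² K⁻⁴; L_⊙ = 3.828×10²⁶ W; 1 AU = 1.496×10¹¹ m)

d = 0.0745 AU = 1.11×10¹⁰ m.
L = 0.0230 × 3.828×10²⁶ = 8.80×10²⁴ W.
Flux: S = L/(4πd²) = 8.80×10²⁴/(4π×(1.11×10¹⁰)²) = 5640 W m⁻².
Energy balance: absorbed = emitted ⇒ πR²·S(1−A) = 4πR²·σT_eq⁴, so T_eq⁴ = S(1−A)/(4σ).
T_eq = [5640 × 0.23 / (4 × 5.67×10⁻⁸)]^(1/4) = (5.72×10⁹)^(1/4) = 275 K.

T_eq ≈ 275 K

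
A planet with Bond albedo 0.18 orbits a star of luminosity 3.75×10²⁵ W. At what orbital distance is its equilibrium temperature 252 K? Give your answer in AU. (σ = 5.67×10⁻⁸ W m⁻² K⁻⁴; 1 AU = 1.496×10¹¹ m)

d ≈ 0.346 AU

From T_eq⁴ = L(1−A)/(16πσd²): d = √[L(1−A)/(16πσT_eq⁴)].
d = √[3.75×10²⁵ × 0.82 / (16π × 5.67×10⁻⁸ × (252)⁴)] = 5.17×10¹⁰ m = 0.346 AU.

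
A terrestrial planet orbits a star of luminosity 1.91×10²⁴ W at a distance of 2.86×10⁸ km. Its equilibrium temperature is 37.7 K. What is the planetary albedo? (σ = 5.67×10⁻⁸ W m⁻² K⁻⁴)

d = 2.86×10⁸ km = 2.86×10¹¹ m.
Flux: S = L/(4πd²) = 1.91×10²⁴/(4π×(2.86×10¹¹)²) = 1.86 W m⁻².
From T_eq⁴ = S(1−A)/(4σ): 1−A = 4σT_eq⁴/S.
1−A = 4 × 5.67×10⁻⁸ × (37.7)⁴ / 1.86 = 0.247.

A ≈ 0.75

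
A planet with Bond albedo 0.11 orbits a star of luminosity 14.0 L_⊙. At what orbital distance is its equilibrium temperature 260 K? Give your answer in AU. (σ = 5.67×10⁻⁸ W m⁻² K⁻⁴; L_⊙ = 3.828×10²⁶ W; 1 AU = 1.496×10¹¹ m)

d ≈ 4.05 AU

L = 14.0 × 3.828×10²⁶ = 5.36×10²⁷ W.
From T_eq⁴ = L(1−A)/(16πσd²): d = √[L(1−A)/(16πσT_eq⁴)].
d = √[5.36×10²⁷ × 0.89 / (16π × 5.67×10⁻⁸ × (260)⁴)] = 6.05×10¹¹ m = 4.05 AU.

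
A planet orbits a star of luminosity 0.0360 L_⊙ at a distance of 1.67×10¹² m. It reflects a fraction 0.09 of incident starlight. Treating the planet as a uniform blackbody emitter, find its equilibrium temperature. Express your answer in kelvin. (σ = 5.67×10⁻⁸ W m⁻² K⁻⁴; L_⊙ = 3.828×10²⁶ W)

L = 0.0360 × 3.828×10²⁶ = 1.38×10²⁵ W.
Flux: S = L/(4πd²) = 1.38×10²⁵/(4π×(1.67×10¹²)²) = 0.393 W m⁻².
Energy balance: absorbed = emitted ⇒ πR²·S(1−A) = 4πR²·σT_eq⁴, so T_eq⁴ = S(1−A)/(4σ).
T_eq = [0.393 × 0.91 / (4 × 5.67×10⁻⁸)]^(1/4) = (1.58×10⁶)^(1/4) = 35.4 K.

T_eq ≈ 35.4 K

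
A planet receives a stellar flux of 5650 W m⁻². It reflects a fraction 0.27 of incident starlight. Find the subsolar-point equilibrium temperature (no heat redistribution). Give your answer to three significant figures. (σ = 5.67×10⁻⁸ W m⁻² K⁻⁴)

T_ss ≈ 519 K

At the subsolar point the surface absorbs S(1−A) and emits σT⁴ per unit area — no factor of 4, since only the local patch is in balance.
T = [5650 × 0.73 / 5.67×10⁻⁸]^(1/4) = (7.27×10¹⁰)^(1/4) = 519 K.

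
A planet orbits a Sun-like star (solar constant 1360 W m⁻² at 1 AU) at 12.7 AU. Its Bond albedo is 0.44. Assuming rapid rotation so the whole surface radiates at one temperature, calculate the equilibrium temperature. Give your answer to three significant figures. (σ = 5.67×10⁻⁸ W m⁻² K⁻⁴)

Flux at 12.7 AU: S = 1360/12.7² = 8.43 W m⁻².
Energy balance: absorbed = emitted ⇒ πR²·S(1−A) = 4πR²·σT_eq⁴, so T_eq⁴ = S(1−A)/(4σ).
T_eq = [8.43 × 0.56 / (4 × 5.67×10⁻⁸)]^(1/4) = (2.08×10⁷)^(1/4) = 67.5 K.

T_eq ≈ 67.5 K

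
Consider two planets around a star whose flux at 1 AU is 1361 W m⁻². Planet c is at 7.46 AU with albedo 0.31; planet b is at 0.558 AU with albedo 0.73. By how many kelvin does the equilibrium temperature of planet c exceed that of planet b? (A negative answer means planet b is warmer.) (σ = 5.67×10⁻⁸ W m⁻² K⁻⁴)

ΔT ≈ -175.7 K

T_eq = [S₀(1−A)/(4σd²)]^(1/4), so T ∝ (1−A)^(1/4) / √d.
T₁ = [1361×0.69/(4×5.67×10⁻⁸×7.46²)]^(1/4) = 92.87 K.
T₂ = [1361×0.27/(4×5.67×10⁻⁸×0.558²)]^(1/4) = 268.58 K.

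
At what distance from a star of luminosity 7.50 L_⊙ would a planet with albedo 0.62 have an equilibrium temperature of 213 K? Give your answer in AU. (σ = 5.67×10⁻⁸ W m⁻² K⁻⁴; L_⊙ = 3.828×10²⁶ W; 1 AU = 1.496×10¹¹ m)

L = 7.50 × 3.828×10²⁶ = 2.87×10²⁷ W.
From T_eq⁴ = L(1−A)/(16πσd²): d = √[L(1−A)/(16πσT_eq⁴)].
d = √[2.87×10²⁷ × 0.38 / (16π × 5.67×10⁻⁸ × (213)⁴)] = 4.31×10¹¹ m = 2.88 AU.

d ≈ 2.88 AU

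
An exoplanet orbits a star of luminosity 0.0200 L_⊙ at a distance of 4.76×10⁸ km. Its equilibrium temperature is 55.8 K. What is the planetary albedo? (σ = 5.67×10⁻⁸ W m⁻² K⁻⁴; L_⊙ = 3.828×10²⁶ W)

d = 4.76×10⁸ km = 4.76×10¹¹ m.
L = 0.0200 × 3.828×10²⁶ = 7.66×10²⁴ W.
Flux: S = L/(4πd²) = 7.66×10²⁴/(4π×(4.76×10¹¹)²) = 2.69 W m⁻².
From T_eq⁴ = S(1−A)/(4σ): 1−A = 4σT_eq⁴/S.
1−A = 4 × 5.67×10⁻⁸ × (55.8)⁴ / 2.69 = 0.818.

A ≈ 0.18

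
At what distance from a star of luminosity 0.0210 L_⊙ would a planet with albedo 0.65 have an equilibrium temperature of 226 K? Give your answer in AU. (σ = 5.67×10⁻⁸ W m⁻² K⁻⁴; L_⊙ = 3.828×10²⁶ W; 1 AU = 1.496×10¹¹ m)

L = 0.0210 × 3.828×10²⁶ = 8.04×10²⁴ W.
From T_eq⁴ = L(1−A)/(16πσd²): d = √[L(1−A)/(16πσT_eq⁴)].
d = √[8.04×10²⁴ × 0.35 / (16π × 5.67×10⁻⁸ × (226)⁴)] = 1.95×10¹⁰ m = 0.130 AU.

d ≈ 0.130 AU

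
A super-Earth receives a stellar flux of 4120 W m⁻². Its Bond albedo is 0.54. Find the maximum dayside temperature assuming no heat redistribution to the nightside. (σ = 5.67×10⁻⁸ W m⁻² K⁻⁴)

T_ss ≈ 428 K

With no redistribution each surface element balances locally: S(1−A) = σT⁴.
T = [4120 × 0.46 / 5.67×10⁻⁸]^(1/4) = (3.34×10¹⁰)^(1/4) = 428 K.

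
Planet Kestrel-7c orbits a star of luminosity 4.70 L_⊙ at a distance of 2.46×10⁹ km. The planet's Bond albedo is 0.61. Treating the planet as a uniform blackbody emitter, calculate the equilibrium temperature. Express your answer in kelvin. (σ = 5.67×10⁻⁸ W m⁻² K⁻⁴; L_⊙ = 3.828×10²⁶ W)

d = 2.46×10⁹ km = 2.46×10¹² m.
L = 4.70 × 3.828×10²⁶ = 1.80×10²⁷ W.
Flux: S = L/(4πd²) = 1.80×10²⁷/(4π×(2.46×10¹²)²) = 23.7 W m⁻².
Energy balance: absorbed = emitted ⇒ πR²·S(1−A) = 4πR²·σT_eq⁴, so T_eq⁴ = S(1−A)/(4σ).
T_eq = [23.7 × 0.39 / (4 × 5.67×10⁻⁸)]^(1/4) = (4.07×10⁷)^(1/4) = 79.9 K.

T_eq ≈ 79.9 K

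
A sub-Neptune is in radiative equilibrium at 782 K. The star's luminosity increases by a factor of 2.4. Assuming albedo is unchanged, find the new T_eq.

T_eq ∝ L^(1/4) · d^(−1/2).
T′ = 782 × 2.4^(1/4) = 973 K.

T_eq ≈ 973 K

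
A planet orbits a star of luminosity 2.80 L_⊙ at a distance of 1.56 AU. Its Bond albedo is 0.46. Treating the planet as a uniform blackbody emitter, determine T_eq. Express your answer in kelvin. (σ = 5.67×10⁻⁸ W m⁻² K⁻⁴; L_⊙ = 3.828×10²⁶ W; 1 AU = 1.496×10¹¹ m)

T_eq ≈ 247 K

d = 1.56 AU = 2.33×10¹¹ m.
L = 2.80 × 3.828×10²⁶ = 1.07×10²⁷ W.
Flux: S = L/(4πd²) = 1.07×10²⁷/(4π×(2.33×10¹¹)²) = 1570 W m⁻².
Energy balance: absorbed = emitted ⇒ πR²·S(1−A) = 4πR²·σT_eq⁴, so T_eq⁴ = S(1−A)/(4σ).
T_eq = [1570 × 0.54 / (4 × 5.67×10⁻⁸)]^(1/4) = (3.73×10⁹)^(1/4) = 247 K.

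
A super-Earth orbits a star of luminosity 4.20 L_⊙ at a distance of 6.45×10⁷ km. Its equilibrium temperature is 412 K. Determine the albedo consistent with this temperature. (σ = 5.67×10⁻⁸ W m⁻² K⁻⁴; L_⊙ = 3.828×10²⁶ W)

d = 6.45×10⁷ km = 6.45×10¹⁰ m.
L = 4.20 × 3.828×10²⁶ = 1.61×10²⁷ W.
Flux: S = L/(4πd²) = 1.61×10²⁷/(4π×(6.45×10¹⁰)²) = 3.08×10⁴ W m⁻².
From T_eq⁴ = S(1−A)/(4σ): 1−A = 4σT_eq⁴/S.
1−A = 4 × 5.67×10⁻⁸ × (412)⁴ / 3.08×10⁴ = 0.212.

A ≈ 0.79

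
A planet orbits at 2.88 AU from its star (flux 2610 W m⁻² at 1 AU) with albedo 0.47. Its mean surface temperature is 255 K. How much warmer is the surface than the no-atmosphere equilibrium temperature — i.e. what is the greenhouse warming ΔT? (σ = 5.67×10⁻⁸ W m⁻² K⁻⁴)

ΔT ≈ 90.3 K

S = 2610/2.88² = 314.7 W m⁻².
T_eq = [S(1−A)/(4σ)]^(1/4) = [314.7×0.53/(4×5.67×10⁻⁸)]^(1/4) = 164.7 K.
ΔT = T_surf − T_eq = 255 − 164.7.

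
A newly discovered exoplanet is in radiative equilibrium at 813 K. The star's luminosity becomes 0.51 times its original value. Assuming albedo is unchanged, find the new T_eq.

T_eq ≈ 687 K

T_eq ∝ L^(1/4) · d^(−1/2).
T′ = 813 × 0.51^(1/4) = 687 K.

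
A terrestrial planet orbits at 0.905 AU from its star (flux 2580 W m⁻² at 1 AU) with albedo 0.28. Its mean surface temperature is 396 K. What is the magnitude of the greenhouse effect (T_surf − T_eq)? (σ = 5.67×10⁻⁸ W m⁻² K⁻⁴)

S = 2580/0.905² = 3150 W m⁻².
T_eq = [S(1−A)/(4σ)]^(1/4) = [3150×0.72/(4×5.67×10⁻⁸)]^(1/4) = 316.2 K.
ΔT = T_surf − T_eq = 396 − 316.2.

ΔT ≈ 79.8 K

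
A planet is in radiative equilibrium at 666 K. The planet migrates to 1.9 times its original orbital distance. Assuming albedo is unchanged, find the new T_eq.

T_eq ≈ 483 K

T_eq ∝ L^(1/4) · d^(−1/2).
T′ = 666 / 1.9^(1/2) = 483 K.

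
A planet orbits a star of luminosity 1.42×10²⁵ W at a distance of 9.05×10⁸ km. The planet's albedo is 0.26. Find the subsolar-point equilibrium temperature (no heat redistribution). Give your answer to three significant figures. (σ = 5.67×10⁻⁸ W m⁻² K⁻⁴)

d = 9.05×10⁸ km = 9.05×10¹¹ m.
Flux: S = L/(4πd²) = 1.42×10²⁵/(4π×(9.05×10¹¹)²) = 1.38 W m⁻².
At the subsolar point the surface absorbs S(1−A) and emits σT⁴ per unit area — no factor of 4, since only the local patch is in balance.
T = [1.38 × 0.74 / 5.67×10⁻⁸]^(1/4) = (1.80×10⁷)^(1/4) = 65.1 K.

T_ss ≈ 65.1 K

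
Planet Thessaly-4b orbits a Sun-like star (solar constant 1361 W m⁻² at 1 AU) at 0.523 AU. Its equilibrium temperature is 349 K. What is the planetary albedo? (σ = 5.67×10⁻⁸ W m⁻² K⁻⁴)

Flux at 0.523 AU: S = 1361/0.523² = 4980 W m⁻².
From T_eq⁴ = S(1−A)/(4σ): 1−A = 4σT_eq⁴/S.
1−A = 4 × 5.67×10⁻⁸ × (349)⁴ / 4980 = 0.676.

A ≈ 0.32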